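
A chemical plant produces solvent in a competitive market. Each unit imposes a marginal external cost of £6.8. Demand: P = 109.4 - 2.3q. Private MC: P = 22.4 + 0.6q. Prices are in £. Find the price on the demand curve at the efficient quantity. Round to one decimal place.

Social marginal cost = private MC + MEC = 29.2 + 0.6q.
Set SMC = demand: 29.2 + 0.6q = 109.4 - 2.3q → q* = 27.6552.
Consumer price on the demand curve at q*: 109.4 − 2.3×27.6552 = 45.7930.

P = £45.8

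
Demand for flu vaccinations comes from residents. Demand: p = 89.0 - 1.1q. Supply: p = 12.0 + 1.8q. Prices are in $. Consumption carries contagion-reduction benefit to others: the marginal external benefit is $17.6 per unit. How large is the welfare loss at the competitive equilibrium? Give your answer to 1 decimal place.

Market equilibrium (private): 12.0 + 1.8q = 89.0 - 1.1q → q_m = 26.5517.
Social marginal benefit = demand + MEB = 106.6 - 1.1q.
Set SMB = MC: 106.6 - 1.1q = 12.0 + 1.8q → q* = 32.6207.
The loss is the area between SMB and MC from q* to q_m; with linear curves that's a triangle of height MEB(q_m).
DWL = ½ × 6.0690 × 17.6000 = 53.4072.

DWL = $53.4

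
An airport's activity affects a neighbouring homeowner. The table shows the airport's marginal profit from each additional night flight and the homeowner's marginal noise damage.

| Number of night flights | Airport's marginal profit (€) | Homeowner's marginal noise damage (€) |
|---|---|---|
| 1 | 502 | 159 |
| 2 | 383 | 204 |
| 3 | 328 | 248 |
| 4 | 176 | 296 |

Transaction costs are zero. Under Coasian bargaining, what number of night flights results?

Bargaining reaches the level where marginal profit last exceeds marginal noise damage.
That holds through level 3 (328 ≥ 248) but not at 4 (176 < 296).

3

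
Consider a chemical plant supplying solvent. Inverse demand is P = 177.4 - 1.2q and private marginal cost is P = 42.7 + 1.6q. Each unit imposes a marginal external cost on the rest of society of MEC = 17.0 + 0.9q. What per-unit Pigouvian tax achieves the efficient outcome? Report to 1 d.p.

tax = 45.6 per unit

Social marginal cost = private MC + MEC = 59.7 + 2.5q.
Set SMC = demand: 59.7 + 2.5q = 177.4 - 1.2q → q* = 31.8108.
The Pigouvian tax equals MEC at q*: 17.0 + 0.9×31.8108 = 45.6297.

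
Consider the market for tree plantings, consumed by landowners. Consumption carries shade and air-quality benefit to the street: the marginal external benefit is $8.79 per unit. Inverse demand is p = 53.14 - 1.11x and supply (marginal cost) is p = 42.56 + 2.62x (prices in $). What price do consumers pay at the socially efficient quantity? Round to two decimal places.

Social marginal benefit = demand + MEB = 61.93 - 1.11x.
Set SMB = MC: 61.93 - 1.11x = 42.56 + 2.62x → x* = 5.1930.
Consumer price on the demand curve at x*: 53.14 − 1.11×5.1930 = 47.3758.

P = $47.38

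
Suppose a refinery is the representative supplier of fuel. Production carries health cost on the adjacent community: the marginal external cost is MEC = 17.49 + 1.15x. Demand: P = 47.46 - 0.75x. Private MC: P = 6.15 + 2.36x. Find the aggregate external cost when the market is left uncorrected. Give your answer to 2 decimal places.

333.77

Market equilibrium (private): 6.15 + 2.36x = 47.46 - 0.75x → x_m = 13.2830.
Total external cost = ∫₀^{x_m} (17.49 + 1.15x) dx = 17.49×13.2830 + ½×1.15×13.2830² = 333.7716.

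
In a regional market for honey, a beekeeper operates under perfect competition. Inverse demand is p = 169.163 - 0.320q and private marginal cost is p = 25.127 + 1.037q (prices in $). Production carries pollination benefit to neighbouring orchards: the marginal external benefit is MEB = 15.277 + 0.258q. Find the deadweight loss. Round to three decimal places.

DWL = $828.042

Market equilibrium (private): 25.127 + 1.037q = 169.163 - 0.320q → q_m = 106.1430.
Social marginal cost = private MC − MEB = 9.850 + 0.779q.
Set SMC = demand: 9.850 + 0.779q = 169.163 - 0.320q → q* = 144.9618.
The welfare-loss triangle has base |q_m − q*| and height MEB(q_m) (the vertical gap between SMC and demand is zero at q* and MEB at q_m).
DWL = ½ × 38.8188 × 42.6619 = 828.0419.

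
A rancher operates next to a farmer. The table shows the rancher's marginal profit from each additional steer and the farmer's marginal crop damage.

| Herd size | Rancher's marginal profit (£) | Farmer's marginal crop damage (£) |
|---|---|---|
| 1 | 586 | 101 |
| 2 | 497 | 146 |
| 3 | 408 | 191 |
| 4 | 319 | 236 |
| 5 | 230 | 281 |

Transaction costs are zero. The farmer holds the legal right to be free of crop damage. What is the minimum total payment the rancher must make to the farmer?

Efficient level: marginal profit ≥ marginal crop damage through level 4, so k* = 4.
With the farmer holding the right, the rancher must at least compensate total damage at k*: 101 + 146 + 191 + 236 = 674.

£674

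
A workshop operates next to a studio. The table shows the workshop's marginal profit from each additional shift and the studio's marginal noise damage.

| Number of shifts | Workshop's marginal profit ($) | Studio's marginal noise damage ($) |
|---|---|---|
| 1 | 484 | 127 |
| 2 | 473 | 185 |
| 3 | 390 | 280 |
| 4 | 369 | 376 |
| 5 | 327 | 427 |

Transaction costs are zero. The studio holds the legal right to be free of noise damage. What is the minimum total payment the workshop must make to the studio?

$592

Efficient level: marginal profit ≥ marginal noise damage through level 3, so k* = 3.
With the studio holding the right, the workshop must at least compensate total damage at k*: 127 + 185 + 280 = 592.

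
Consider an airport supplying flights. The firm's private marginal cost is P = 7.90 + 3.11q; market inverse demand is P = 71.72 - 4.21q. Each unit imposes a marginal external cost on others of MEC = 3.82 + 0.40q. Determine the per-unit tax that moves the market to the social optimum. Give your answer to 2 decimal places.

tax = 6.93 per unit

Social marginal cost = private MC + MEC = 11.72 + 3.51q.
Set SMC = demand: 11.72 + 3.51q = 71.72 - 4.21q → q* = 7.7720.
The Pigouvian tax equals MEC at q*: 3.82 + 0.40×7.7720 = 6.9288.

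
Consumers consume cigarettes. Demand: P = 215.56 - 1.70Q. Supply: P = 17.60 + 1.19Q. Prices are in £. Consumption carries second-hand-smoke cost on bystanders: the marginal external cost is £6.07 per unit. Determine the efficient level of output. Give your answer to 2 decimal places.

Social marginal benefit = demand − MEC = 209.49 - 1.70Q.
Set SMB = MC: 209.49 - 1.70Q = 17.60 + 1.19Q → Q* = 66.3979.

Q* = 66.40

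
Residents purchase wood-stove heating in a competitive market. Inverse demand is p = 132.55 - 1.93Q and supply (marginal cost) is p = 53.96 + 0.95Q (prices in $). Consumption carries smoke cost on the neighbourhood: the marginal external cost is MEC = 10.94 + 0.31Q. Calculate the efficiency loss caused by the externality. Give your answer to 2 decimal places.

Market equilibrium (private): 53.96 + 0.95Q = 132.55 - 1.93Q → Q_m = 27.2882.
Social marginal benefit = demand − MEC = 121.61 - 2.24Q.
Set SMB = MC: 121.61 - 2.24Q = 53.96 + 0.95Q → Q* = 21.2069.
Height of the DWL triangle at Q_m is MC(Q_m) − SMB(Q_m) = MEC(Q_m) = 19.3993.
DWL = ½ × 6.0813 × 19.3993 = 58.9865.

DWL = $58.99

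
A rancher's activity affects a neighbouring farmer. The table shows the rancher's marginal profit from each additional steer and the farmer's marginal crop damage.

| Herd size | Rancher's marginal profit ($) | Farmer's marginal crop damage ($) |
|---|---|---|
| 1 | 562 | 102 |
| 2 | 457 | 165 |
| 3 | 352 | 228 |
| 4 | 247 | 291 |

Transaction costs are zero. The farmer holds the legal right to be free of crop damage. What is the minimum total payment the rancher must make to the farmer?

$495

Efficient level: marginal profit ≥ marginal crop damage through level 3, so k* = 3.
With the farmer holding the right, the rancher must at least compensate total damage at k*: 102 + 165 + 228 = 495.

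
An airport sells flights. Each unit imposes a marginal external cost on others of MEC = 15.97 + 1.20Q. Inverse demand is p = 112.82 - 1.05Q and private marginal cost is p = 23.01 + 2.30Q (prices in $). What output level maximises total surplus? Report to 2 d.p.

Q* = 16.23

Social marginal cost = private MC + MEC = 38.98 + 3.50Q.
Set SMC = demand: 38.98 + 3.50Q = 112.82 - 1.05Q → Q* = 16.2286.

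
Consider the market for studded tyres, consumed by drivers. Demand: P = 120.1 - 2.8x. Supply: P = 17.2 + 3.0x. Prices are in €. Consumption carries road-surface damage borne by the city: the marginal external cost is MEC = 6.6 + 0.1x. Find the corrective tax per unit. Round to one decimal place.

Social marginal benefit = demand − MEC = 113.5 - 2.9x.
Set SMB = MC: 113.5 - 2.9x = 17.2 + 3.0x → x* = 16.3220.
The Pigouvian tax equals MEC at x*: 6.6 + 0.1×16.3220 = 8.2322.

tax = €8.2 per unit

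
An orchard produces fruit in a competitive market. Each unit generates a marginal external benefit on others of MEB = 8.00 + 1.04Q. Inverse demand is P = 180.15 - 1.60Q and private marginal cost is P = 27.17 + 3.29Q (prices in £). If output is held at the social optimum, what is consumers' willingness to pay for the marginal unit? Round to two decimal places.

P = £113.25

Social marginal cost = private MC − MEB = 19.17 + 2.25Q.
Set SMC = demand: 19.17 + 2.25Q = 180.15 - 1.60Q → Q* = 41.8130.
Consumer price on the demand curve at Q*: 180.15 − 1.60×41.8130 = 113.2492.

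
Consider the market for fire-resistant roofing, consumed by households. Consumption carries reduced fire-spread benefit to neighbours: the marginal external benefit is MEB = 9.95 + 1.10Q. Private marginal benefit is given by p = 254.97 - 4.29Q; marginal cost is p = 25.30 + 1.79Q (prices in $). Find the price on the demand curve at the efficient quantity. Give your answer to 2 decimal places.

P = $48.55

Social marginal benefit = demand + MEB = 264.92 - 3.19Q.
Set SMB = MC: 264.92 - 3.19Q = 25.30 + 1.79Q → Q* = 48.1165.
Consumer price on the demand curve at Q*: 254.97 − 4.29×48.1165 = 48.5502.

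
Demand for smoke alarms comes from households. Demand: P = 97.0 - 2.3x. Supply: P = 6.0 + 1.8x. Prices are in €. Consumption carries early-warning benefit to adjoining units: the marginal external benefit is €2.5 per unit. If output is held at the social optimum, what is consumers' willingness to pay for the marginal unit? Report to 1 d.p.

P = €44.5

Social marginal benefit = demand + MEB = 99.5 - 2.3x.
Set SMB = MC: 99.5 - 2.3x = 6.0 + 1.8x → x* = 22.8049.
Consumer price on the demand curve at x*: 97.0 − 2.3×22.8049 = 44.5487.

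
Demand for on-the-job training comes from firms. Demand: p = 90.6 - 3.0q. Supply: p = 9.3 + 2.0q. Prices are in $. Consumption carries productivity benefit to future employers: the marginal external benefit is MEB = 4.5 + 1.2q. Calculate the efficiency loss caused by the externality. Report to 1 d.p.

DWL = $75.9

Market equilibrium (private): 9.3 + 2.0q = 90.6 - 3.0q → q_m = 16.2600.
Social marginal benefit = demand + MEB = 95.1 - 1.8q.
Set SMB = MC: 95.1 - 1.8q = 9.3 + 2.0q → q* = 22.5789.
Height of the DWL triangle at q_m is SMB(q_m) − MC(q_m) = MEB(q_m) = 24.0120.
DWL = ½ × 6.3189 × 24.0120 = 75.8647.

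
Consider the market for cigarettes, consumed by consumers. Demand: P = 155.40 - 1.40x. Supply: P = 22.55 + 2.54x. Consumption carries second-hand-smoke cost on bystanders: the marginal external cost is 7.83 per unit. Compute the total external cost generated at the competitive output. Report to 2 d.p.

Market equilibrium (private): 22.55 + 2.54x = 155.40 - 1.40x → x_m = 33.7183.
Total external cost = MEC × x_m = 7.83 × 33.7183 = 264.0143.

264.01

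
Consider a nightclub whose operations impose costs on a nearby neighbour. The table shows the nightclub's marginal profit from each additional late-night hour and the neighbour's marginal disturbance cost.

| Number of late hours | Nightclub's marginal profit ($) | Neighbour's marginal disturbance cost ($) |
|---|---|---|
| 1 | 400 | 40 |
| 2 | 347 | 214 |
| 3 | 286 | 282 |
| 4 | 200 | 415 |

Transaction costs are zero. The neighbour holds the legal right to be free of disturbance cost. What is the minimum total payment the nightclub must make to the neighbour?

Efficient level: marginal profit ≥ marginal disturbance cost through level 3, so k* = 3.
With the neighbour holding the right, the nightclub must at least compensate total damage at k*: 40 + 214 + 282 = 536.

$536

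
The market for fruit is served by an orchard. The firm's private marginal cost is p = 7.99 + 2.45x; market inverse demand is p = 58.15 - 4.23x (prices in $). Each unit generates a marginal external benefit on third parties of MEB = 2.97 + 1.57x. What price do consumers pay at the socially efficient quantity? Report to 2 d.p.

Social marginal cost = private MC − MEB = 5.02 + 0.88x.
Set SMC = demand: 5.02 + 0.88x = 58.15 - 4.23x → x* = 10.3973.
Consumer price on the demand curve at x*: 58.15 − 4.23×10.3973 = 14.1694.

P = $14.17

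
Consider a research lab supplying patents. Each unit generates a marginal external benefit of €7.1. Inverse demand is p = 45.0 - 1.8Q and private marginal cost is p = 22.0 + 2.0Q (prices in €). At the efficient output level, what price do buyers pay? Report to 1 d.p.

Social marginal cost = private MC − MEB = 14.9 + 2.0Q.
Set SMC = demand: 14.9 + 2.0Q = 45.0 - 1.8Q → Q* = 7.9211.
Consumer price on the demand curve at Q*: 45.0 − 1.8×7.9211 = 30.7420.

P = €30.7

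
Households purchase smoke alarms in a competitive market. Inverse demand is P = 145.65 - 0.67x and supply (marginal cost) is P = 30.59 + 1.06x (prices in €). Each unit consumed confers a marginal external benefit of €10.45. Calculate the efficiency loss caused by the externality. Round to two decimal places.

DWL = €31.56

Market equilibrium (private): 30.59 + 1.06x = 145.65 - 0.67x → x_m = 66.5087.
Social marginal benefit = demand + MEB = 156.10 - 0.67x.
Set SMB = MC: 156.10 - 0.67x = 30.59 + 1.06x → x* = 72.5491.
Between x* and x_m the wedge SMB − MC runs linearly from 0 to MEB(x_m), so the loss is a triangle.
DWL = ½ × 6.0404 × 10.4500 = 31.5611.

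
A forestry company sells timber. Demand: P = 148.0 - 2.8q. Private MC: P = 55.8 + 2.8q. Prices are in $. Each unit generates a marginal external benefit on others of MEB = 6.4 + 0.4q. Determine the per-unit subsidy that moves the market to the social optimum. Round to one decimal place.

subsidy = $14.0 per unit

Social marginal cost = private MC − MEB = 49.4 + 2.4q.
Set SMC = demand: 49.4 + 2.4q = 148.0 - 2.8q → q* = 18.9615.
The Pigouvian subsidy equals MEB at q*: 6.4 + 0.4×18.9615 = 13.9846.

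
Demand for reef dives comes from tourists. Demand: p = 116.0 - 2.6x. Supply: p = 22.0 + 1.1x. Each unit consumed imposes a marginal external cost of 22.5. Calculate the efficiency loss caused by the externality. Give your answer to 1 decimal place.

Market equilibrium (private): 22.0 + 1.1x = 116.0 - 2.6x → x_m = 25.4054.
Social marginal benefit = demand − MEC = 93.5 - 2.6x.
Set SMB = MC: 93.5 - 2.6x = 22.0 + 1.1x → x* = 19.3243.
Between x* and x_m the wedge MC − SMB runs linearly from 0 to MEC(x_m), so the loss is a triangle.
DWL = ½ × 6.0811 × 22.5000 = 68.4124.

DWL = 68.4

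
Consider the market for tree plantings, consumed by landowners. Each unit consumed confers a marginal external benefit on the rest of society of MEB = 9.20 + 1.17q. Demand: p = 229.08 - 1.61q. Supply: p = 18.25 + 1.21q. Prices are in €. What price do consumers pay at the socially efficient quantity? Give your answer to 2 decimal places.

Social marginal benefit = demand + MEB = 238.28 - 0.44q.
Set SMB = MC: 238.28 - 0.44q = 18.25 + 1.21q → q* = 133.3515.
Consumer price on the demand curve at q*: 229.08 − 1.61×133.3515 = 14.3841.

P = €14.38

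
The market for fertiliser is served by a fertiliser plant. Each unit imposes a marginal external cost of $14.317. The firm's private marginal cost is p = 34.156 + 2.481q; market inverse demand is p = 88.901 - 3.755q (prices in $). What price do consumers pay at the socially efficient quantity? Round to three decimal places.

Social marginal cost = private MC + MEC = 48.473 + 2.481q.
Set SMC = demand: 48.473 + 2.481q = 88.901 - 3.755q → q* = 6.4830.
Consumer price on the demand curve at q*: 88.901 − 3.755×6.4830 = 64.5573.

P = $64.557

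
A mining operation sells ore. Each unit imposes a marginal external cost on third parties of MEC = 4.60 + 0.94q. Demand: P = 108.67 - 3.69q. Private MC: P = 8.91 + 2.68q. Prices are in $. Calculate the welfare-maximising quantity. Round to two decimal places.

Social marginal cost = private MC + MEC = 13.51 + 3.62q.
Set SMC = demand: 13.51 + 3.62q = 108.67 - 3.69q → q* = 13.0178.

q* = 13.02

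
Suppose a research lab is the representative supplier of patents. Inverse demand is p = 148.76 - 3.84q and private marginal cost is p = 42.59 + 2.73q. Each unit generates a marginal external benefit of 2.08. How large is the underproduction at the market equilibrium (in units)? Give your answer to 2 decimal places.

0.32 units

Market equilibrium (private): 42.59 + 2.73q = 148.76 - 3.84q → q_m = 16.1598.
Social marginal cost = private MC − MEB = 40.51 + 2.73q.
Set SMC = demand: 40.51 + 2.73q = 148.76 - 3.84q → q* = 16.4764.
Gap = |16.1598 − 16.4764| = 0.3166.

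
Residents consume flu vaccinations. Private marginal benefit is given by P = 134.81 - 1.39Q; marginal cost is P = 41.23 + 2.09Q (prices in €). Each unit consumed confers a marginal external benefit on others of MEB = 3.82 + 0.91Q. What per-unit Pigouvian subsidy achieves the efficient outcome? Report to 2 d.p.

subsidy = €38.31 per unit

Social marginal benefit = demand + MEB = 138.63 - 0.48Q.
Set SMB = MC: 138.63 - 0.48Q = 41.23 + 2.09Q → Q* = 37.8988.
The Pigouvian subsidy equals MEB at Q*: 3.82 + 0.91×37.8988 = 38.3079.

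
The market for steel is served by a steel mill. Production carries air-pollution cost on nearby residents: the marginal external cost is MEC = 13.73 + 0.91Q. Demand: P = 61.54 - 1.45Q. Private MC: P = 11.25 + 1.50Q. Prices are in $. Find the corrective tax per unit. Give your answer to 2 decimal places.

Social marginal cost = private MC + MEC = 24.98 + 2.41Q.
Set SMC = demand: 24.98 + 2.41Q = 61.54 - 1.45Q → Q* = 9.4715.
The Pigouvian tax equals MEC at Q*: 13.73 + 0.91×9.4715 = 22.3491.

tax = $22.35 per unit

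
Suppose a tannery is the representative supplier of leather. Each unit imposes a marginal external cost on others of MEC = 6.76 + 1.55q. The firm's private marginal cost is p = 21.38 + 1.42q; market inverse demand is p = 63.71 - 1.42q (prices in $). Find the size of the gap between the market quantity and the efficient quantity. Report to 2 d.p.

Market equilibrium (private): 21.38 + 1.42q = 63.71 - 1.42q → q_m = 14.9049.
Social marginal cost = private MC + MEC = 28.14 + 2.97q.
Set SMC = demand: 28.14 + 2.97q = 63.71 - 1.42q → q* = 8.1025.
Gap = |14.9049 − 8.1025| = 6.8024.

6.80 units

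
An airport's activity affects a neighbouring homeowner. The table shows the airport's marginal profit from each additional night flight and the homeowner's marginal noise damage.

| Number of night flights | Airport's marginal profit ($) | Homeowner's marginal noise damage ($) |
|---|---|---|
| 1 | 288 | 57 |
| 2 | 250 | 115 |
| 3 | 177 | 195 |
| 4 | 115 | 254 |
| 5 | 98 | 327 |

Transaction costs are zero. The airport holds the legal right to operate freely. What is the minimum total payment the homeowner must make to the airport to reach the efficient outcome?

$390

Left alone the airport would choose level 5 (marginal profit stays positive).
Efficient level: k* = 2 (marginal profit ≥ marginal noise damage through 2).
The homeowner must at least cover the airport's forgone profit from cutting 5→2: 177 + 115 + 98 = 390.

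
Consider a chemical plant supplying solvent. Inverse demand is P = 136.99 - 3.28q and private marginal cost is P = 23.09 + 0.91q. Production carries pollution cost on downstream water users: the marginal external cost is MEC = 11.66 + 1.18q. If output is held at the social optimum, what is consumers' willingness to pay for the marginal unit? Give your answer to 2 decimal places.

P = 74.54

Social marginal cost = private MC + MEC = 34.75 + 2.09q.
Set SMC = demand: 34.75 + 2.09q = 136.99 - 3.28q → q* = 19.0391.
Consumer price on the demand curve at q*: 136.99 − 3.28×19.0391 = 74.5418.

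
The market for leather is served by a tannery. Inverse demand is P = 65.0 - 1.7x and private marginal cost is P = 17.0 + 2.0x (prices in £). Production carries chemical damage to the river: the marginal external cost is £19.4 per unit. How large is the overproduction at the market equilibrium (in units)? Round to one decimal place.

5.2 units

Market equilibrium (private): 17.0 + 2.0x = 65.0 - 1.7x → x_m = 12.9730.
Social marginal cost = private MC + MEC = 36.4 + 2.0x.
Set SMC = demand: 36.4 + 2.0x = 65.0 - 1.7x → x* = 7.7297.
Gap = |12.9730 − 7.7297| = 5.2433.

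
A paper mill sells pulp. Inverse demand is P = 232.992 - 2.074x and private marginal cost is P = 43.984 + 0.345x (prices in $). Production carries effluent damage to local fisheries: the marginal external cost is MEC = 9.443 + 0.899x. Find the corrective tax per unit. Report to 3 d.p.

tax = $58.095 per unit

Social marginal cost = private MC + MEC = 53.427 + 1.244x.
Set SMC = demand: 53.427 + 1.244x = 232.992 - 2.074x → x* = 54.1184.
The Pigouvian tax equals MEC at x*: 9.443 + 0.899×54.1184 = 58.0954.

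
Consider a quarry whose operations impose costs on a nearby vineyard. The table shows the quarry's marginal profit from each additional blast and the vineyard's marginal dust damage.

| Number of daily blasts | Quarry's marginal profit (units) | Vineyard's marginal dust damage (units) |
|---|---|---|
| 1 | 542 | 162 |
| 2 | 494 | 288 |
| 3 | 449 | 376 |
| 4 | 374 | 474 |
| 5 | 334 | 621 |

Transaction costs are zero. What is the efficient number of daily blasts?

3

Bargaining reaches the level where marginal profit last exceeds marginal dust damage.
That holds through level 3 (449 ≥ 376) but not at 4 (374 < 474).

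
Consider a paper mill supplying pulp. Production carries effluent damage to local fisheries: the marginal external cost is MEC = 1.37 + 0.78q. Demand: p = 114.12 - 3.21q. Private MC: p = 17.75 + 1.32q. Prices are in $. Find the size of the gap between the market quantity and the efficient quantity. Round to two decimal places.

3.38 units

Market equilibrium (private): 17.75 + 1.32q = 114.12 - 3.21q → q_m = 21.2737.
Social marginal cost = private MC + MEC = 19.12 + 2.10q.
Set SMC = demand: 19.12 + 2.10q = 114.12 - 3.21q → q* = 17.8908.
Gap = |21.2737 − 17.8908| = 3.3829.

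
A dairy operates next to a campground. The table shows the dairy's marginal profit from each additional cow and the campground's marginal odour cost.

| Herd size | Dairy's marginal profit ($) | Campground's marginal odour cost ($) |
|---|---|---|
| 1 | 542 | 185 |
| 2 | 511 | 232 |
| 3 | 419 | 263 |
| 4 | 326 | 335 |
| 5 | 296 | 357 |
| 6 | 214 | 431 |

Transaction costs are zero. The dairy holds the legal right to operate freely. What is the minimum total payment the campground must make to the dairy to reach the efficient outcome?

$836

Left alone the dairy would choose level 6 (marginal profit stays positive).
Efficient level: k* = 3 (marginal profit ≥ marginal odour cost through 3).
The campground must at least cover the dairy's forgone profit from cutting 6→3: 326 + 296 + 214 = 836.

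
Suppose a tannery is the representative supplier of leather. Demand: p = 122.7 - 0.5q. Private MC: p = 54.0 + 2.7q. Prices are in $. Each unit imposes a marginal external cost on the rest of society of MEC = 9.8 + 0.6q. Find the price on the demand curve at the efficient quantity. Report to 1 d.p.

P = $115.0

Social marginal cost = private MC + MEC = 63.8 + 3.3q.
Set SMC = demand: 63.8 + 3.3q = 122.7 - 0.5q → q* = 15.5000.
Consumer price on the demand curve at q*: 122.7 − 0.5×15.5000 = 114.9500.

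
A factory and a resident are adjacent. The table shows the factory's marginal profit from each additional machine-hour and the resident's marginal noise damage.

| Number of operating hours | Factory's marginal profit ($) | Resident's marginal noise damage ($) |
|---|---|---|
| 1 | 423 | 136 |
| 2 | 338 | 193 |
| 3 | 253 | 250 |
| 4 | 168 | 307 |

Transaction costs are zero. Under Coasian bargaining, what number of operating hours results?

3

Bargaining reaches the level where marginal profit last exceeds marginal noise damage.
That holds through level 3 (253 ≥ 250) but not at 4 (168 < 307).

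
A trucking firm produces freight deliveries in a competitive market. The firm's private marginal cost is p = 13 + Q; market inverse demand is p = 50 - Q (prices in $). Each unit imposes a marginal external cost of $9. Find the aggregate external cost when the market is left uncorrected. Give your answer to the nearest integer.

$167

Market equilibrium (private): 13 + Q = 50 - Q → Q_m = 18.5000.
Total external cost = MEC × Q_m = 9 × 18.5000 = 166.5000.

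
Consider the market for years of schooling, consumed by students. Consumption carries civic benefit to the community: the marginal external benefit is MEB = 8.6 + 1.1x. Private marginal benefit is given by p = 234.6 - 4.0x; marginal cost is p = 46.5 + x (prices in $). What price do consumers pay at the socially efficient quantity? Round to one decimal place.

P = $32.9

Social marginal benefit = demand + MEB = 243.2 - 2.9x.
Set SMB = MC: 243.2 - 2.9x = 46.5 + x → x* = 50.4359.
Consumer price on the demand curve at x*: 234.6 − 4.0×50.4359 = 32.8564.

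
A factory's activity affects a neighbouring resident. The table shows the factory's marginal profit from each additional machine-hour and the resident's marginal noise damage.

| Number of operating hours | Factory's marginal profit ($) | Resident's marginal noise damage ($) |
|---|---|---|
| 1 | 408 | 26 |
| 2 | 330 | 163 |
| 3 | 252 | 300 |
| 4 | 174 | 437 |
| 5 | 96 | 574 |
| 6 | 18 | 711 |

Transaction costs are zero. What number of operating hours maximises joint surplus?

Bargaining reaches the level where marginal profit last exceeds marginal noise damage.
That holds through level 2 (330 ≥ 163) but not at 3 (252 < 300).

2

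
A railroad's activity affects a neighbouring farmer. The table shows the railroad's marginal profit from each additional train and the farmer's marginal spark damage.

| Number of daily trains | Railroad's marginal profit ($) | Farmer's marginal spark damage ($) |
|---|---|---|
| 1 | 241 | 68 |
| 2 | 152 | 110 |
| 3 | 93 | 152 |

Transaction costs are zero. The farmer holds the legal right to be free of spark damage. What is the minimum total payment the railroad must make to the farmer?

Efficient level: marginal profit ≥ marginal spark damage through level 2, so k* = 2.
With the farmer holding the right, the railroad must at least compensate total damage at k*: 68 + 110 = 178.

$178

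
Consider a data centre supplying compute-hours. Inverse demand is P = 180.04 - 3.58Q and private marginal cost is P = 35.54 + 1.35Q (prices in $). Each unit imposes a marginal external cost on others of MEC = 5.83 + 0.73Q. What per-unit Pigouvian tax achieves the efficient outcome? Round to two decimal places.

Social marginal cost = private MC + MEC = 41.37 + 2.08Q.
Set SMC = demand: 41.37 + 2.08Q = 180.04 - 3.58Q → Q* = 24.5000.
The Pigouvian tax equals MEC at Q*: 5.83 + 0.73×24.5000 = 23.7150.

tax = $23.72 per unit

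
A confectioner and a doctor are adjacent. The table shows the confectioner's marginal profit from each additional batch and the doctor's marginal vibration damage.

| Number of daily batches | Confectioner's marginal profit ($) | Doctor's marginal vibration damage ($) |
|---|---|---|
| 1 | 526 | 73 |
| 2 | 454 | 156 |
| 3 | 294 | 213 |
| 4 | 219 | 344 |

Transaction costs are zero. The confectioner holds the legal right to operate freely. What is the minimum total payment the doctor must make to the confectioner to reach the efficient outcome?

$219

Left alone the confectioner would choose level 4 (marginal profit stays positive).
Efficient level: k* = 3 (marginal profit ≥ marginal vibration damage through 3).
The doctor must at least cover the confectioner's forgone profit from cutting 4→3: 219 = 219.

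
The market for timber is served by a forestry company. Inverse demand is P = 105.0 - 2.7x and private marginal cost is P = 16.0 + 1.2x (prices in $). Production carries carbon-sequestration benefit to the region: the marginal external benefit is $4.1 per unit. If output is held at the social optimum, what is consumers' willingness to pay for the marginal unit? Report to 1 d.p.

Social marginal cost = private MC − MEB = 11.9 + 1.2x.
Set SMC = demand: 11.9 + 1.2x = 105.0 - 2.7x → x* = 23.8718.
Consumer price on the demand curve at x*: 105.0 − 2.7×23.8718 = 40.5461.

P = $40.5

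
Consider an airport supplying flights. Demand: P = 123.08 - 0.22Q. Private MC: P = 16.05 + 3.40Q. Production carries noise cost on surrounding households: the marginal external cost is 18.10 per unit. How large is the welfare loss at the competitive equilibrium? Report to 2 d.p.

DWL = 45.25

Market equilibrium (private): 16.05 + 3.40Q = 123.08 - 0.22Q → Q_m = 29.5663.
Social marginal cost = private MC + MEC = 34.15 + 3.40Q.
Set SMC = demand: 34.15 + 3.40Q = 123.08 - 0.22Q → Q* = 24.5663.
The welfare-loss triangle has base |Q_m − Q*| and height MEC(Q_m) (the vertical gap between SMC and demand is zero at Q* and MEC at Q_m).
DWL = ½ × 5.0000 × 18.1000 = 45.2500.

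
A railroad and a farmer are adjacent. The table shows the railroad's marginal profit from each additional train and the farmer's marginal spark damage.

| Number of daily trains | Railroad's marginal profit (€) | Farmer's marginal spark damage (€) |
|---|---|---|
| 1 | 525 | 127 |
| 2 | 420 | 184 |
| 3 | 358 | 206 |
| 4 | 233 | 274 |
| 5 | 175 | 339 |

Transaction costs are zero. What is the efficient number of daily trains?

3

Bargaining reaches the level where marginal profit last exceeds marginal spark damage.
That holds through level 3 (358 ≥ 206) but not at 4 (233 < 274).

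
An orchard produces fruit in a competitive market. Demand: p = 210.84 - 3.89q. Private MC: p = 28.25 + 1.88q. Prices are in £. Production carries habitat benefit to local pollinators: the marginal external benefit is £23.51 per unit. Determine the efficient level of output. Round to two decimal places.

Social marginal cost = private MC − MEB = 4.74 + 1.88q.
Set SMC = demand: 4.74 + 1.88q = 210.84 - 3.89q → q* = 35.7192.

q* = 35.72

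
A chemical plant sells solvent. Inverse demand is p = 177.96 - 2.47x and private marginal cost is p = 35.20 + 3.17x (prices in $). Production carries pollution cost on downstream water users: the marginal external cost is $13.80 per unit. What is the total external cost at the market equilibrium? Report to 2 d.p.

Market equilibrium (private): 35.20 + 3.17x = 177.96 - 2.47x → x_m = 25.3121.
Total external cost = MEC × x_m = 13.80 × 25.3121 = 349.3070.

$349.31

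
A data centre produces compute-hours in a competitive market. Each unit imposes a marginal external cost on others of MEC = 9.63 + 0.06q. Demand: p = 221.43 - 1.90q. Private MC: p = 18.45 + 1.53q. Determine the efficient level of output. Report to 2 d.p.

Social marginal cost = private MC + MEC = 28.08 + 1.59q.
Set SMC = demand: 28.08 + 1.59q = 221.43 - 1.90q → q* = 55.4011.

q* = 55.40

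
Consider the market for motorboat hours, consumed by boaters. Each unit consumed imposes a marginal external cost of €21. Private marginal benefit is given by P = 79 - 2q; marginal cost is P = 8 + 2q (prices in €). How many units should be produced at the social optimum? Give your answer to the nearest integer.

q* = 13

Social marginal benefit = demand − MEC = 58 - 2q.
Set SMB = MC: 58 - 2q = 8 + 2q → q* = 12.5000.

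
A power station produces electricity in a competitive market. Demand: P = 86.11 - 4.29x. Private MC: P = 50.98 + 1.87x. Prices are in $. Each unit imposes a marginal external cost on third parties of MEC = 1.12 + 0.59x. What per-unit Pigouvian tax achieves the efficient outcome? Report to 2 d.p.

tax = $4.09 per unit

Social marginal cost = private MC + MEC = 52.10 + 2.46x.
Set SMC = demand: 52.10 + 2.46x = 86.11 - 4.29x → x* = 5.0385.
The Pigouvian tax equals MEC at x*: 1.12 + 0.59×5.0385 = 4.0927.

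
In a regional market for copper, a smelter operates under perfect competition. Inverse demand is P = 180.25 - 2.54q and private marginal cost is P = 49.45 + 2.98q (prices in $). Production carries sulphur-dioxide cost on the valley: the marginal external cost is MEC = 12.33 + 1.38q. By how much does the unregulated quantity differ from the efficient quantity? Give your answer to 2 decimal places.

Market equilibrium (private): 49.45 + 2.98q = 180.25 - 2.54q → q_m = 23.6957.
Social marginal cost = private MC + MEC = 61.78 + 4.36q.
Set SMC = demand: 61.78 + 4.36q = 180.25 - 2.54q → q* = 17.1696.
Gap = |23.6957 − 17.1696| = 6.5261.

6.53 units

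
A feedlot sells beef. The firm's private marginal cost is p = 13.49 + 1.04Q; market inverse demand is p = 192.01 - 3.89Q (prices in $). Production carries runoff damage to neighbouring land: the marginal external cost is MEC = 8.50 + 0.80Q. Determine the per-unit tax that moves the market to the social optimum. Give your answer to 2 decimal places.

Social marginal cost = private MC + MEC = 21.99 + 1.84Q.
Set SMC = demand: 21.99 + 1.84Q = 192.01 - 3.89Q → Q* = 29.6719.
The Pigouvian tax equals MEC at Q*: 8.50 + 0.80×29.6719 = 32.2375.

tax = $32.24 per unit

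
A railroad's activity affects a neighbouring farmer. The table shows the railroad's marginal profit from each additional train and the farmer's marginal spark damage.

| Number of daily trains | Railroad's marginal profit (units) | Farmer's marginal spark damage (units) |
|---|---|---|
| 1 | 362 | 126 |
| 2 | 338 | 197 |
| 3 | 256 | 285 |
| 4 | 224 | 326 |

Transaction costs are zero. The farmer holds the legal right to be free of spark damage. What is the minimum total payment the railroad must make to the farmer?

323

Efficient level: marginal profit ≥ marginal spark damage through level 2, so k* = 2.
With the farmer holding the right, the railroad must at least compensate total damage at k*: 126 + 197 = 323.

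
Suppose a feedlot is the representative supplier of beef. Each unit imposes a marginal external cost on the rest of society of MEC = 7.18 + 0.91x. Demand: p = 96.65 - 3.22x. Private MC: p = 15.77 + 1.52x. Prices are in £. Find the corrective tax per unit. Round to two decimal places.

tax = £19.05 per unit

Social marginal cost = private MC + MEC = 22.95 + 2.43x.
Set SMC = demand: 22.95 + 2.43x = 96.65 - 3.22x → x* = 13.0442.
The Pigouvian tax equals MEC at x*: 7.18 + 0.91×13.0442 = 19.0502.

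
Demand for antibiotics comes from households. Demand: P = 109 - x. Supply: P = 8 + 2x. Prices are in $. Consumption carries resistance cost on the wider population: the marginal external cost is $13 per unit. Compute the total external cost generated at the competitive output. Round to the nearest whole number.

Market equilibrium (private): 8 + 2x = 109 - x → x_m = 33.6667.
Total external cost = MEC × x_m = 13 × 33.6667 = 437.6671.

$438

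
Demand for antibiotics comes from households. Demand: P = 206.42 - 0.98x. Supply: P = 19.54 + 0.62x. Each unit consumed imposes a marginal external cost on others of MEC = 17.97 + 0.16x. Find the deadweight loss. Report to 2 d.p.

Market equilibrium (private): 19.54 + 0.62x = 206.42 - 0.98x → x_m = 116.8000.
Social marginal benefit = demand − MEC = 188.45 - 1.14x.
Set SMB = MC: 188.45 - 1.14x = 19.54 + 0.62x → x* = 95.9716.
Between x* and x_m the wedge MC − SMB runs linearly from 0 to MEC(x_m), so the loss is a triangle.
DWL = ½ × 20.8284 × 36.6580 = 381.7637.

DWL = 381.76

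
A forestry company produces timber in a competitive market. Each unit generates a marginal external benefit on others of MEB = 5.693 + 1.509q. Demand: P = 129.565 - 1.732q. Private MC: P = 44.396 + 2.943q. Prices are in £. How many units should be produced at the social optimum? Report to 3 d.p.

Social marginal cost = private MC − MEB = 38.703 + 1.434q.
Set SMC = demand: 38.703 + 1.434q = 129.565 - 1.732q → q* = 28.6993.

q* = 28.699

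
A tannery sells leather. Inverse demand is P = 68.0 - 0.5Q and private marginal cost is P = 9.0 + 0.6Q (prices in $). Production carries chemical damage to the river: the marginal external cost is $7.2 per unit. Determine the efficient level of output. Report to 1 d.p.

Q* = 47.1

Social marginal cost = private MC + MEC = 16.2 + 0.6Q.
Set SMC = demand: 16.2 + 0.6Q = 68.0 - 0.5Q → Q* = 47.0909.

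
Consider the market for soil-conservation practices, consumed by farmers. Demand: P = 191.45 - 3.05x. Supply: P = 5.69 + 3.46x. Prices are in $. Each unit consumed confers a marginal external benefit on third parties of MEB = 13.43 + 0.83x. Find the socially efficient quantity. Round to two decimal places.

Social marginal benefit = demand + MEB = 204.88 - 2.22x.
Set SMB = MC: 204.88 - 2.22x = 5.69 + 3.46x → x* = 35.0687.

x* = 35.07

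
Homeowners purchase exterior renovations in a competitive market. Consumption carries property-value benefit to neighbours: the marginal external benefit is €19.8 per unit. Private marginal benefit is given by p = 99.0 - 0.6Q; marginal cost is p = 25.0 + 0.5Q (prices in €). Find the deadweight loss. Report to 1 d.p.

Market equilibrium (private): 25.0 + 0.5Q = 99.0 - 0.6Q → Q_m = 67.2727.
Social marginal benefit = demand + MEB = 118.8 - 0.6Q.
Set SMB = MC: 118.8 - 0.6Q = 25.0 + 0.5Q → Q* = 85.2727.
Height of the DWL triangle at Q_m is SMB(Q_m) − MC(Q_m) = MEB(Q_m) = 19.8000.
DWL = ½ × 18.0000 × 19.8000 = 178.2000.

DWL = €178.2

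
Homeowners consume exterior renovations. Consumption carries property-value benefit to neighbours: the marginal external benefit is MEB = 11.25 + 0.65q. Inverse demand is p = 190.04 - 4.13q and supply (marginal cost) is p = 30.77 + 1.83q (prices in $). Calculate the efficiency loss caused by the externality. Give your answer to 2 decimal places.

Market equilibrium (private): 30.77 + 1.83q = 190.04 - 4.13q → q_m = 26.7232.
Social marginal benefit = demand + MEB = 201.29 - 3.48q.
Set SMB = MC: 201.29 - 3.48q = 30.77 + 1.83q → q* = 32.1130.
Between q* and q_m the wedge SMB − MC runs linearly from 0 to MEB(q_m), so the loss is a triangle.
DWL = ½ × 5.3898 × 28.6201 = 77.1283.

DWL = $77.13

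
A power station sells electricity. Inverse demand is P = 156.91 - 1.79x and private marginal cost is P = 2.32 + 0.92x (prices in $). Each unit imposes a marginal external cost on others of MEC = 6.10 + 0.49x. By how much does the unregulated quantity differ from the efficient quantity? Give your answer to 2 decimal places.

Market equilibrium (private): 2.32 + 0.92x = 156.91 - 1.79x → x_m = 57.0443.
Social marginal cost = private MC + MEC = 8.42 + 1.41x.
Set SMC = demand: 8.42 + 1.41x = 156.91 - 1.79x → x* = 46.4031.
Gap = |57.0443 − 46.4031| = 10.6412.

10.64 units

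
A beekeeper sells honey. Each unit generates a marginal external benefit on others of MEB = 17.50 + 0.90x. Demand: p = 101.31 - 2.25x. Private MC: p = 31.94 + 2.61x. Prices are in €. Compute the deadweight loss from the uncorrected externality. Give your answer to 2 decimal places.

DWL = €116.27

Market equilibrium (private): 31.94 + 2.61x = 101.31 - 2.25x → x_m = 14.2737.
Social marginal cost = private MC − MEB = 14.44 + 1.71x.
Set SMC = demand: 14.44 + 1.71x = 101.31 - 2.25x → x* = 21.9369.
Height of the DWL triangle at x_m is demand(x_m) − SMC(x_m) = MEB(x_m) = 30.3463.
DWL = ½ × 7.6632 × 30.3463 = 116.2749.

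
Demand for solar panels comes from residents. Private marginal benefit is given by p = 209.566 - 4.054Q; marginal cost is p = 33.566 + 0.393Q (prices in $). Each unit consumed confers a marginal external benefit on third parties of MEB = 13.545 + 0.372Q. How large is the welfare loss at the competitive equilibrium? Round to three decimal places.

Market equilibrium (private): 33.566 + 0.393Q = 209.566 - 4.054Q → Q_m = 39.5772.
Social marginal benefit = demand + MEB = 223.111 - 3.682Q.
Set SMB = MC: 223.111 - 3.682Q = 33.566 + 0.393Q → Q* = 46.5141.
The welfare-loss triangle has base |Q_m − Q*| and height MEB(Q_m) (the vertical gap between SMB and MC is zero at Q* and MEB at Q_m).
DWL = ½ × 6.9369 × 28.2677 = 98.0451.

DWL = $98.045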